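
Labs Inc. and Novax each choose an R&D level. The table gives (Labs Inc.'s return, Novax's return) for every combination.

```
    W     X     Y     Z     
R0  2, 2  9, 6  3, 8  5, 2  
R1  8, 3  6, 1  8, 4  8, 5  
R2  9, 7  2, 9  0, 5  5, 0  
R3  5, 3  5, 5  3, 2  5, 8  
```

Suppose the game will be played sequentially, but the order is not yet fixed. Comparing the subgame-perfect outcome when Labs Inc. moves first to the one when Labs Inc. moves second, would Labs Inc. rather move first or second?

second

If Labs Inc. leads: Novax's best replies are R0→Y, R1→Z, R2→X, R3→Z; Labs Inc.'s induced payoffs 3, 8, 2, 5; outcome (R1, Z), payoffs (8, 5).
If Novax leads: Labs Inc.'s best replies are W→R2, X→R0, Y→R1, Z→R1; Novax's induced payoffs 7, 6, 4, 5; outcome (R2, W), payoffs (9, 7).
Labs Inc. gets 8 moving first and 9 moving second, so Labs Inc. prefers to move second.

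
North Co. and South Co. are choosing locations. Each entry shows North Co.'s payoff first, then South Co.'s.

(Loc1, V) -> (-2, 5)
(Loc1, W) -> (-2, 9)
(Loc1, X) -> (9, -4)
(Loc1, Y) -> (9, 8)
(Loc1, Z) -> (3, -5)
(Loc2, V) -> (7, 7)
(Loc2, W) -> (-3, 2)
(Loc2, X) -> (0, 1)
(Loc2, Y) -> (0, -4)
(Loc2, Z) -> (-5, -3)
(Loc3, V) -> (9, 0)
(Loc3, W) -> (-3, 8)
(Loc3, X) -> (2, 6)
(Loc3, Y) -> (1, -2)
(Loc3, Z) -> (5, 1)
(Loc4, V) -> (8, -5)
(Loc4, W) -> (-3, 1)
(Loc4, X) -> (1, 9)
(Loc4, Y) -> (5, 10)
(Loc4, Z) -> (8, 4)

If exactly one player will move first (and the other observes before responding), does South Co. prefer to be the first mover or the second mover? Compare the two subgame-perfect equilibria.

first

If North Co. leads: South Co.'s best replies are Loc1→W, Loc2→V, Loc3→W, Loc4→Y; North Co.'s induced payoffs -2, 7, -3, 5; outcome (Loc2, V), payoffs (7, 7).
If South Co. leads: North Co.'s best replies are V→Loc3, W→Loc1, X→Loc1, Y→Loc1, Z→Loc4; South Co.'s induced payoffs 0, 9, -4, 8, 4; outcome (Loc1, W), payoffs (-2, 9).
South Co. gets 9 moving first and 7 moving second, so South Co. prefers to move first.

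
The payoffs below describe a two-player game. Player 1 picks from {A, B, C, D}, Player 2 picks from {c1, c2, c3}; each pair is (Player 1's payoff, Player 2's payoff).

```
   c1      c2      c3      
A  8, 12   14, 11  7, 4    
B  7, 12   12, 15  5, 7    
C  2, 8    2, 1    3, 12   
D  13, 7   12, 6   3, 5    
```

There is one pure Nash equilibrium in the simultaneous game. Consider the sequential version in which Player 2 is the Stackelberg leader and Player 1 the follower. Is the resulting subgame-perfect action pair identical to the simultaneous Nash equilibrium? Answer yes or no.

Work backward from Player 1's decision.
- c1: BR = D, leader payoff 7.
- c2: BR = A, leader payoff 11.
- c3: BR = A, leader payoff 4.
Maximizing over 7, 11, 4, Player 2 chooses c2. Subgame-perfect outcome: (A, c2) with payoffs (14, 11).
Under simultaneous play:
Player 1's best replies: c1→D; c2→A; c3→A.
Player 2's best replies: A→c1; B→c2; C→c3; D→c1.
The unique mutual best reply is (D, c1), giving (13, 7).
Sequential outcome (A, c2) differs from the Nash profile (D, c1).

no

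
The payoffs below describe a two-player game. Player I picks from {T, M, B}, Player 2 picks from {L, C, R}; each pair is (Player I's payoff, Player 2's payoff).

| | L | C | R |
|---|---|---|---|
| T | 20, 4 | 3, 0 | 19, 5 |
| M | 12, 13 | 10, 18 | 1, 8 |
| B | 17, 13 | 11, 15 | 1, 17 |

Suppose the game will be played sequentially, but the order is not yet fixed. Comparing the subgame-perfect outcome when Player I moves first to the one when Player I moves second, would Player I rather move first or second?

first

If Player I leads: Player 2's best replies are T→R, M→C, B→R; Player I's induced payoffs 19, 10, 1; outcome (T, R), payoffs (19, 5).
If Player 2 leads: Player I's best replies are L→T, C→B, R→T; Player 2's induced payoffs 4, 15, 5; outcome (B, C), payoffs (11, 15).
Player I gets 19 moving first and 11 moving second, so Player I prefers to move first.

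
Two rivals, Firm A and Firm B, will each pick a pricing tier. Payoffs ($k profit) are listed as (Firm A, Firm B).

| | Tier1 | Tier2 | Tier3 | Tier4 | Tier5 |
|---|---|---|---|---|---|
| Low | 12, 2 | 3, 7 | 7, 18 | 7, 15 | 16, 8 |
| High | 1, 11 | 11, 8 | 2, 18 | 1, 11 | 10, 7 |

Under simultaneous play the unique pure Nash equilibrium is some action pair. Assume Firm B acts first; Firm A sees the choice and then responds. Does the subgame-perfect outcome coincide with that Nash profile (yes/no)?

Firm A best-responds to each possible Firm B move:
- Tier1: Firm A compares 12, 1 and picks Low; Firm B would get 2.
- Tier2: Firm A compares 3, 11 and picks High; Firm B would get 8.
- Tier3: Firm A compares 7, 2 and picks Low; Firm B would get 18.
- Tier4: Firm A compares 7, 1 and picks Low; Firm B would get 15.
- Tier5: Firm A compares 16, 10 and picks Low; Firm B would get 8.
Maximizing over 2, 8, 18, 15, 8, Firm B chooses Tier3. Subgame-perfect outcome: (Low, Tier3) with payoffs (7, 18).
Now find the simultaneous Nash equilibrium.
Firm A's best replies: Tier1→Low; Tier2→High; Tier3→Low; Tier4→Low; Tier5→Low.
Firm B's best replies: Low→Tier3; High→Tier3.
Only (Low, Tier3) has each player best-responding; Nash payoffs (7, 18).
Sequential outcome (Low, Tier3) coincides with the Nash profile (Low, Tier3).

yes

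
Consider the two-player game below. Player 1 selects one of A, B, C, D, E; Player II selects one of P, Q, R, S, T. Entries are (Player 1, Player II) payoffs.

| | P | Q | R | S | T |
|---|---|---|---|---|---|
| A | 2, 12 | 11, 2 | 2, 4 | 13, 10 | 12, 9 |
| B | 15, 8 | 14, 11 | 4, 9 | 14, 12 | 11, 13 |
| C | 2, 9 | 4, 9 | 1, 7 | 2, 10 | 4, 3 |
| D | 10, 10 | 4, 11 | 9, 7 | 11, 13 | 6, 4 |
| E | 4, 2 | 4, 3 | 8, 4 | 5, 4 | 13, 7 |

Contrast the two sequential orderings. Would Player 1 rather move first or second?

second

If Player 1 leads: Player II's best replies are A→P, B→T, C→S, D→S, E→T; Player 1's induced payoffs 2, 11, 2, 11, 13; outcome (E, T), payoffs (13, 7).
If Player II leads: Player 1's best replies are P→B, Q→B, R→D, S→B, T→E; Player II's induced payoffs 8, 11, 7, 12, 7; outcome (B, S), payoffs (14, 12).
Player 1 gets 13 moving first and 14 moving second, so Player 1 prefers to move second.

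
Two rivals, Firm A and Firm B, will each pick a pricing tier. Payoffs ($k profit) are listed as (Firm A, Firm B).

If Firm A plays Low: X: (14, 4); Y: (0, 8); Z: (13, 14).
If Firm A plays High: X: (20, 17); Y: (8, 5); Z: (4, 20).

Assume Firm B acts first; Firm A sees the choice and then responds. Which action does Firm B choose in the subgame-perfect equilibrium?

Work backward from Firm A's decision.
- X → Firm A plays High (best of 14, 20); Firm B gets 17.
- Y → Firm A plays High (best of 0, 8); Firm B gets 5.
- Z → Firm A plays Low (best of 13, 4); Firm B gets 14.
Among 17, 5, 14, the best is 17 at X. Subgame-perfect outcome: (High, X) with payoffs (20, 17).

X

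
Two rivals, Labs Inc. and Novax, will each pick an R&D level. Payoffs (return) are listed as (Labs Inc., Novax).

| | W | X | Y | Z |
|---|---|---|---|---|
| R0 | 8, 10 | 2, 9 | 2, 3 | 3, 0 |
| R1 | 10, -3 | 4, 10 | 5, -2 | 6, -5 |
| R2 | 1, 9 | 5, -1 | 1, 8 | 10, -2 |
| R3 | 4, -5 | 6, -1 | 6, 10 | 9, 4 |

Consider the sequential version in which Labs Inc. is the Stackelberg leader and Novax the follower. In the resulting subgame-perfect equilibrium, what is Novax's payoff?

Work backward from Novax's decision.
- R0 → Novax plays W (best of 10, 9, 3, 0); Labs Inc. gets 8.
- R1 → Novax plays X (best of -3, 10, -2, -5); Labs Inc. gets 4.
- R2 → Novax plays W (best of 9, -1, 8, -2); Labs Inc. gets 1.
- R3 → Novax plays Y (best of -5, -1, 10, 4); Labs Inc. gets 6.
Labs Inc.'s induced payoffs are 8, 4, 1, 6, so Labs Inc. commits to R0. Subgame-perfect outcome: (R0, W) with payoffs (8, 10).

10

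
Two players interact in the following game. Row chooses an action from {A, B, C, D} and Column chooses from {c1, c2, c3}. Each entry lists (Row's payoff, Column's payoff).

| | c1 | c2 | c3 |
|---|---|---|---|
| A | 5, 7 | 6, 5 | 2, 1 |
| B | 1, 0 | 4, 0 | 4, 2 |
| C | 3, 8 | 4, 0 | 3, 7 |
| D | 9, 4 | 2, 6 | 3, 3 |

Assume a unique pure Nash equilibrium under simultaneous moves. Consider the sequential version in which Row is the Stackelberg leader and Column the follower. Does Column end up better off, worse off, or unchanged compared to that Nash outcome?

better off

Backward induction with Row moving first.
- A → Column plays c1 (best of 7, 5, 1); Row gets 5.
- B → Column plays c3 (best of 0, 0, 2); Row gets 4.
- C → Column plays c1 (best of 8, 0, 7); Row gets 3.
- D → Column plays c2 (best of 4, 6, 3); Row gets 2.
Row's induced payoffs are 5, 4, 3, 2, so Row commits to A. Subgame-perfect outcome: (A, c1) with payoffs (5, 7).
For the simultaneous game, intersect best replies.
Row's best replies: c1→D; c2→A; c3→B.
Column's best replies: A→c1; B→c3; C→c1; D→c2.
Only (B, c3) has each player best-responding; Nash payoffs (4, 2).
Column earns 7 sequentially versus 2 at the Nash outcome: better off.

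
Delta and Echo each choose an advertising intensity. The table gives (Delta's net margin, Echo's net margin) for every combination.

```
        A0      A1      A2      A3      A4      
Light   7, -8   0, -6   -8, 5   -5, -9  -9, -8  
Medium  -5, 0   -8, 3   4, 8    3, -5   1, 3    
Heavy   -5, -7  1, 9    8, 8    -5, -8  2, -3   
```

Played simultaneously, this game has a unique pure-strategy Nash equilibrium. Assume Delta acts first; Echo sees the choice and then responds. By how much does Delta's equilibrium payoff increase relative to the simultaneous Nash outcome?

Work backward from Echo's decision.
- Light: BR = A2, leader payoff -8.
- Medium: BR = A2, leader payoff 4.
- Heavy: BR = A1, leader payoff 1.
Among -8, 4, 1, the best is 4 at Medium. Subgame-perfect outcome: (Medium, A2) with payoffs (4, 8).
Under simultaneous play:
Delta's best replies: A0→Light; A1→Heavy; A2→Heavy; A3→Medium; A4→Heavy.
Echo's best replies: Light→A2; Medium→A2; Heavy→A1.
The unique mutual best reply is (Heavy, A1), giving (1, 9).
Delta's commitment gain: 4 − 1 = 3.

3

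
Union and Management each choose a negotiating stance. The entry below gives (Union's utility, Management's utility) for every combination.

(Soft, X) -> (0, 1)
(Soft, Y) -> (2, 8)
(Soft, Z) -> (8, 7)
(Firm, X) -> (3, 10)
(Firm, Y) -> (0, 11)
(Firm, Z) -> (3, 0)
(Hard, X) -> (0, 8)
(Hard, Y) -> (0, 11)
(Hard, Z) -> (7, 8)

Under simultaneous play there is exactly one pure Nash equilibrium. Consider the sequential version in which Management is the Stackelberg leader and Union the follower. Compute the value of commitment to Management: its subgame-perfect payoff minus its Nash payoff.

2

Union best-responds to each possible Management move:
- X → Union plays Firm (best of 0, 3, 0); Management gets 10.
- Y → Union plays Soft (best of 2, 0, 0); Management gets 8.
- Z → Union plays Soft (best of 8, 3, 7); Management gets 7.
Among 10, 8, 7, the best is 10 at X. Subgame-perfect outcome: (Firm, X) with payoffs (3, 10).
For the simultaneous game, intersect best replies.
Union's best replies: X→Firm; Y→Soft; Z→Soft.
Management's best replies: Soft→Y; Firm→Y; Hard→Y.
Only (Soft, Y) has each player best-responding; Nash payoffs (2, 8).
Management's commitment gain: 10 − 8 = 2.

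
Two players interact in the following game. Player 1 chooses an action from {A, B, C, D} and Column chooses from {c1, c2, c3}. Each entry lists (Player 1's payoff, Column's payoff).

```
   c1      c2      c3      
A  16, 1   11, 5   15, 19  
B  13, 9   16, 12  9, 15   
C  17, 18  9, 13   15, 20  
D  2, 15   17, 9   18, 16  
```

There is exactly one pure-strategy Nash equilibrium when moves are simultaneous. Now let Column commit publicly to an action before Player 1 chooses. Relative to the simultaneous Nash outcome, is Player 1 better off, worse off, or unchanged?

worse off

Work backward from Player 1's decision.
- c1: BR = C, leader payoff 18.
- c2: BR = D, leader payoff 9.
- c3: BR = D, leader payoff 16.
Maximizing over 18, 9, 16, Column chooses c1. Subgame-perfect outcome: (C, c1) with payoffs (17, 18).
Under simultaneous play:
Player 1's best replies: c1→C; c2→D; c3→D.
Column's best replies: A→c3; B→c3; C→c3; D→c3.
Only (D, c3) has each player best-responding; Nash payoffs (18, 16).
Player 1 earns 17 sequentially versus 18 at the Nash outcome: worse off.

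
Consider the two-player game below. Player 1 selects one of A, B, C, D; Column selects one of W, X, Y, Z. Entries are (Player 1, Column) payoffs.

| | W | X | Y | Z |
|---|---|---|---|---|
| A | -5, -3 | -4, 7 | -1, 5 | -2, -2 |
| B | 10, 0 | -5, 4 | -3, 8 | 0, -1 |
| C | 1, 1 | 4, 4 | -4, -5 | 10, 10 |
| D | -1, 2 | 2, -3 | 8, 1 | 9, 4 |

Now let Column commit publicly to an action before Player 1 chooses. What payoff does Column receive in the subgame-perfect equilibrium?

Work backward from Player 1's decision.
- W: BR = B, leader payoff 0.
- X: BR = C, leader payoff 4.
- Y: BR = D, leader payoff 1.
- Z: BR = C, leader payoff 10.
Maximizing over 0, 4, 1, 10, Column chooses Z. Subgame-perfect outcome: (C, Z) with payoffs (10, 10).

10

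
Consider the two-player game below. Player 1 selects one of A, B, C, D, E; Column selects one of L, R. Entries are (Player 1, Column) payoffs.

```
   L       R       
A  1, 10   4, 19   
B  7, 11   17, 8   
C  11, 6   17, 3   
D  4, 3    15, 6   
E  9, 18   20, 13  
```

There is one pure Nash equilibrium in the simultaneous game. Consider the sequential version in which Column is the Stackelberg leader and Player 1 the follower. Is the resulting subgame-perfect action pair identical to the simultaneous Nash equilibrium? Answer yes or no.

no

Solve by backward induction (Column leads).
- L: BR = C, leader payoff 6.
- R: BR = E, leader payoff 13.
Column's induced payoffs are 6, 13, so Column commits to R. Subgame-perfect outcome: (E, R) with payoffs (20, 13).
Now find the simultaneous Nash equilibrium.
Player 1's best replies: L→C; R→E.
Column's best replies: A→R; B→L; C→L; D→R; E→L.
Only (C, L) has each player best-responding; Nash payoffs (11, 6).
Sequential outcome (E, R) differs from the Nash profile (C, L).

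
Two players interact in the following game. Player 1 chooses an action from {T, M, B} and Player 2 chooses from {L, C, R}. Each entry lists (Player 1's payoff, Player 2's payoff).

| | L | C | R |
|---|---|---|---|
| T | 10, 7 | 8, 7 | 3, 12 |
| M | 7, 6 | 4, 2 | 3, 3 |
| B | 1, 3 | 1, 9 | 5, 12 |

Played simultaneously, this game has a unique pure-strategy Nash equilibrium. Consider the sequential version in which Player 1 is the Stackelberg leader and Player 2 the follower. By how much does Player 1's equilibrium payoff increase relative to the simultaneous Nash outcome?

Solve by backward induction (Player 1 leads).
- T → Player 2 plays R (best of 7, 7, 12); Player 1 gets 3.
- M → Player 2 plays L (best of 6, 2, 3); Player 1 gets 7.
- B → Player 2 plays R (best of 3, 9, 12); Player 1 gets 5.
Player 1's induced payoffs are 3, 7, 5, so Player 1 commits to M. Subgame-perfect outcome: (M, L) with payoffs (7, 6).
Under simultaneous play:
Player 1's best replies: L→T; C→T; R→B.
Player 2's best replies: T→R; M→L; B→R.
The unique mutual best reply is (B, R), giving (5, 12).
Player 1's commitment gain: 7 − 5 = 2.

2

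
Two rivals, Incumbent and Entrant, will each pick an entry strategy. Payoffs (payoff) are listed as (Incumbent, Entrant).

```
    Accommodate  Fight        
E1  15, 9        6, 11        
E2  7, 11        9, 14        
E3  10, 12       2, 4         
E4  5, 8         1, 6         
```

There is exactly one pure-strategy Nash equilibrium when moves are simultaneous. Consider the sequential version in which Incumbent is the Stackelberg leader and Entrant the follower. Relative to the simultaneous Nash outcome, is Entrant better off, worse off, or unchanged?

Solve by backward induction (Incumbent leads).
- E1: Entrant compares 9, 11 and picks Fight; Incumbent would get 6.
- E2: Entrant compares 11, 14 and picks Fight; Incumbent would get 9.
- E3: Entrant compares 12, 4 and picks Accommodate; Incumbent would get 10.
- E4: Entrant compares 8, 6 and picks Accommodate; Incumbent would get 5.
Incumbent's induced payoffs are 6, 9, 10, 5, so Incumbent commits to E3. Subgame-perfect outcome: (E3, Accommodate) with payoffs (10, 12).
Now find the simultaneous Nash equilibrium.
Incumbent's best replies: Accommodate→E1; Fight→E2.
Entrant's best replies: E1→Fight; E2→Fight; E3→Accommodate; E4→Accommodate.
The unique mutual best reply is (E2, Fight), giving (9, 14).
Entrant earns 12 sequentially versus 14 at the Nash outcome: worse off.

worse off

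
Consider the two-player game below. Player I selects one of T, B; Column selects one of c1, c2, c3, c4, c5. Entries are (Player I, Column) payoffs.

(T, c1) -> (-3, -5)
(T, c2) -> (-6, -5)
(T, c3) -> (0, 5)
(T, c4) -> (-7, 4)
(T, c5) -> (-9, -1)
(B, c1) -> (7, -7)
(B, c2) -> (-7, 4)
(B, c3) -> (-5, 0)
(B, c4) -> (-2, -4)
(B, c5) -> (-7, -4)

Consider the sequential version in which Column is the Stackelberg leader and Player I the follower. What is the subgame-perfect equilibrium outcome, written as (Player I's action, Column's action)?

(T, c3)

Backward induction with Column moving first.
- c1: Player I compares -3, 7 and picks B; Column would get -7.
- c2: Player I compares -6, -7 and picks T; Column would get -5.
- c3: Player I compares 0, -5 and picks T; Column would get 5.
- c4: Player I compares -7, -2 and picks B; Column would get -4.
- c5: Player I compares -9, -7 and picks B; Column would get -4.
Column's induced payoffs are -7, -5, 5, -4, -4, so Column commits to c3. Subgame-perfect outcome: (T, c3) with payoffs (0, 5).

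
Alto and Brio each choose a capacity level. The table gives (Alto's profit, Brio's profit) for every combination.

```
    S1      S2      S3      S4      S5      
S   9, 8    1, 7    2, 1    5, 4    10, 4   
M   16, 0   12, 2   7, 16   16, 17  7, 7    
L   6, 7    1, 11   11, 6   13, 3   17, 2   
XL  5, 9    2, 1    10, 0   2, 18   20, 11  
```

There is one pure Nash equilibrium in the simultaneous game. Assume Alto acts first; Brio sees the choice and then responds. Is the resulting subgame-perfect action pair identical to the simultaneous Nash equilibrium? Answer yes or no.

yes

Work backward from Brio's decision.
- S: Brio compares 8, 7, 1, 4, 4 and picks S1; Alto would get 9.
- M: Brio compares 0, 2, 16, 17, 7 and picks S4; Alto would get 16.
- L: Brio compares 7, 11, 6, 3, 2 and picks S2; Alto would get 1.
- XL: Brio compares 9, 1, 0, 18, 11 and picks S4; Alto would get 2.
Alto's induced payoffs are 9, 16, 1, 2, so Alto commits to M. Subgame-perfect outcome: (M, S4) with payoffs (16, 17).
Under simultaneous play:
Alto's best replies: S1→M; S2→M; S3→L; S4→M; S5→XL.
Brio's best replies: S→S1; M→S4; L→S2; XL→S4.
Only (M, S4) has each player best-responding; Nash payoffs (16, 17).
Sequential outcome (M, S4) coincides with the Nash profile (M, S4).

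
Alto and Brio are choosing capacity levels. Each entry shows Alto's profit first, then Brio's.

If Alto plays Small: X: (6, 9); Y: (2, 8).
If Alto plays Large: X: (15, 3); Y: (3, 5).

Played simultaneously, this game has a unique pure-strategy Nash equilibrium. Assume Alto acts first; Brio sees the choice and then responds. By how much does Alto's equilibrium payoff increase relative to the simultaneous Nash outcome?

Backward induction with Alto moving first.
- Small: BR = X, leader payoff 6.
- Large: BR = Y, leader payoff 3.
Maximizing over 6, 3, Alto chooses Small. Subgame-perfect outcome: (Small, X) with payoffs (6, 9).
For the simultaneous game, intersect best replies.
Alto's best replies: X→Large; Y→Large.
Brio's best replies: Small→X; Large→Y.
The unique mutual best reply is (Large, Y), giving (3, 5).
Alto's commitment gain: 6 − 3 = 3.

3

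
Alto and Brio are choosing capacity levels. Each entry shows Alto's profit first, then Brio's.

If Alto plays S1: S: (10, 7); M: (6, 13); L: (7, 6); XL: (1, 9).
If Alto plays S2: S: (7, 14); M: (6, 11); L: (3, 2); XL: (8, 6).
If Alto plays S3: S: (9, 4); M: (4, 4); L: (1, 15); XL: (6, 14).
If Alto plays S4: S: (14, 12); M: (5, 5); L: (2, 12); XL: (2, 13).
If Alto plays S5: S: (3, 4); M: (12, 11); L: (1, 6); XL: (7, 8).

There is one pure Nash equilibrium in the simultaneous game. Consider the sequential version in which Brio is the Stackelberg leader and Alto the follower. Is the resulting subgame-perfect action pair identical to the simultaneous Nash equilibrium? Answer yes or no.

no

Solve by backward induction (Brio leads).
- S: Alto compares 10, 7, 9, 14, 3 and picks S4; Brio would get 12.
- M: Alto compares 6, 6, 4, 5, 12 and picks S5; Brio would get 11.
- L: Alto compares 7, 3, 1, 2, 1 and picks S1; Brio would get 6.
- XL: Alto compares 1, 8, 6, 2, 7 and picks S2; Brio would get 6.
Brio's induced payoffs are 12, 11, 6, 6, so Brio commits to S. Subgame-perfect outcome: (S4, S) with payoffs (14, 12).
Under simultaneous play:
Alto's best replies: S→S4; M→S5; L→S1; XL→S2.
Brio's best replies: S1→M; S2→S; S3→L; S4→XL; S5→M.
Only (S5, M) has each player best-responding; Nash payoffs (12, 11).
Sequential outcome (S4, S) differs from the Nash profile (S5, M).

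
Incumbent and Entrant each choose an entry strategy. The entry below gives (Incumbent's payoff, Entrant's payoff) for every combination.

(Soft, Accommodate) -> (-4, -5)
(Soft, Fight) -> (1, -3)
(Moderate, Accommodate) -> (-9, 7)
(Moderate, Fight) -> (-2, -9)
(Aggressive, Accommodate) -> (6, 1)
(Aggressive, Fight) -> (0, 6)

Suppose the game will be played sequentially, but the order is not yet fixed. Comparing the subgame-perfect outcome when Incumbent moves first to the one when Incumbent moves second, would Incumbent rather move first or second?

If Incumbent leads: Entrant's best replies are Soft→Fight, Moderate→Accommodate, Aggressive→Fight; Incumbent's induced payoffs 1, -9, 0; outcome (Soft, Fight), payoffs (1, -3).
If Entrant leads: Incumbent's best replies are Accommodate→Aggressive, Fight→Soft; Entrant's induced payoffs 1, -3; outcome (Aggressive, Accommodate), payoffs (6, 1).
Incumbent gets 1 moving first and 6 moving second, so Incumbent prefers to move second.

second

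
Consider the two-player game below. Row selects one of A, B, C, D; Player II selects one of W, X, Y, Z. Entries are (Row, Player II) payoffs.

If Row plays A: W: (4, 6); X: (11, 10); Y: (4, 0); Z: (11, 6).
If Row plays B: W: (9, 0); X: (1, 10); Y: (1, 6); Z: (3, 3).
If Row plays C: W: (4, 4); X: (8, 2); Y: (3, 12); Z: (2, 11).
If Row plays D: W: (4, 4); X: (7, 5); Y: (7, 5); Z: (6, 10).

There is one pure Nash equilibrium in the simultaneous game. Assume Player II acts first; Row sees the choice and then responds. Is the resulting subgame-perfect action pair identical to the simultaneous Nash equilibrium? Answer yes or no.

Work backward from Row's decision.
- W: Row compares 4, 9, 4, 4 and picks B; Player II would get 0.
- X: Row compares 11, 1, 8, 7 and picks A; Player II would get 10.
- Y: Row compares 4, 1, 3, 7 and picks D; Player II would get 5.
- Z: Row compares 11, 3, 2, 6 and picks A; Player II would get 6.
Player II's induced payoffs are 0, 10, 5, 6, so Player II commits to X. Subgame-perfect outcome: (A, X) with payoffs (11, 10).
For the simultaneous game, intersect best replies.
Row's best replies: W→B; X→A; Y→D; Z→A.
Player II's best replies: A→X; B→X; C→Y; D→Z.
The unique mutual best reply is (A, X), giving (11, 10).
Sequential outcome (A, X) coincides with the Nash profile (A, X).

yes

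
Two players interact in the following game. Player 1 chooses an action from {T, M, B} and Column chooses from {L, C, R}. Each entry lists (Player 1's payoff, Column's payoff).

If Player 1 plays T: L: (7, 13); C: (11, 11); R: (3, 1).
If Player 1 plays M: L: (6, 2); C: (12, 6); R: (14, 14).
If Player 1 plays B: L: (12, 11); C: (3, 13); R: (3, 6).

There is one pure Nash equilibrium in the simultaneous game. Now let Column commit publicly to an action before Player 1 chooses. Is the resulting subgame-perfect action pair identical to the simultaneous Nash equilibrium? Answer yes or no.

Backward induction with Column moving first.
- L: BR = B, leader payoff 11.
- C: BR = M, leader payoff 6.
- R: BR = M, leader payoff 14.
Maximizing over 11, 6, 14, Column chooses R. Subgame-perfect outcome: (M, R) with payoffs (14, 14).
Under simultaneous play:
Player 1's best replies: L→B; C→M; R→M.
Column's best replies: T→L; M→R; B→C.
The unique mutual best reply is (M, R), giving (14, 14).
Sequential outcome (M, R) coincides with the Nash profile (M, R).

yes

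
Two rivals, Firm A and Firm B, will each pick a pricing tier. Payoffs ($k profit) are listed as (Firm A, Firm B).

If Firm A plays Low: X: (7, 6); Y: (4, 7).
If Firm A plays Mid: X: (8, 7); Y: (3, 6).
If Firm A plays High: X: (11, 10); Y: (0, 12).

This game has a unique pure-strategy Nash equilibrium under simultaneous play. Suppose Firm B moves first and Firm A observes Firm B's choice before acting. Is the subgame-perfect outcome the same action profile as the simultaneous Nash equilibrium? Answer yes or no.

no

Work backward from Firm A's decision.
- X → Firm A plays High (best of 7, 8, 11); Firm B gets 10.
- Y → Firm A plays Low (best of 4, 3, 0); Firm B gets 7.
Maximizing over 10, 7, Firm B chooses X. Subgame-perfect outcome: (High, X) with payoffs (11, 10).
Now find the simultaneous Nash equilibrium.
Firm A's best replies: X→High; Y→Low.
Firm B's best replies: Low→Y; Mid→X; High→Y.
Only (Low, Y) has each player best-responding; Nash payoffs (4, 7).
Sequential outcome (High, X) differs from the Nash profile (Low, Y).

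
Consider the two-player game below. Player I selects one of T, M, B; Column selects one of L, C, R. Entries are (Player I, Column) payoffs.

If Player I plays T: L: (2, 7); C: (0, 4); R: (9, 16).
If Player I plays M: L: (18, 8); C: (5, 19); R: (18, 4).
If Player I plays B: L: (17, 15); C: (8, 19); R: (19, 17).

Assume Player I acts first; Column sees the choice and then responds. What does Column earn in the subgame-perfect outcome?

Column best-responds to each possible Player I move:
- T: BR = R, leader payoff 9.
- M: BR = C, leader payoff 5.
- B: BR = C, leader payoff 8.
Among 9, 5, 8, the best is 9 at T. Subgame-perfect outcome: (T, R) with payoffs (9, 16).

16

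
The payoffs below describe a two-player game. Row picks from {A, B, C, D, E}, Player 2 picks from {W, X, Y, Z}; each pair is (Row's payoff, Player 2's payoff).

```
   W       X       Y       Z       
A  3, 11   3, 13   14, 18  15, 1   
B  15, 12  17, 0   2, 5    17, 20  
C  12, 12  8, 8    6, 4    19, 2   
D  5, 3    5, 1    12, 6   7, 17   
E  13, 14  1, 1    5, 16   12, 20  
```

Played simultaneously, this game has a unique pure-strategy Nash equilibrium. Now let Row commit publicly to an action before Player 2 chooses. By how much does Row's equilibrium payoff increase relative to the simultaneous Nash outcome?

3

Player 2 best-responds to each possible Row move:
- A → Player 2 plays Y (best of 11, 13, 18, 1); Row gets 14.
- B → Player 2 plays Z (best of 12, 0, 5, 20); Row gets 17.
- C → Player 2 plays W (best of 12, 8, 4, 2); Row gets 12.
- D → Player 2 plays Z (best of 3, 1, 6, 17); Row gets 7.
- E → Player 2 plays Z (best of 14, 1, 16, 20); Row gets 12.
Row's induced payoffs are 14, 17, 12, 7, 12, so Row commits to B. Subgame-perfect outcome: (B, Z) with payoffs (17, 20).
Now find the simultaneous Nash equilibrium.
Row's best replies: W→B; X→B; Y→A; Z→C.
Player 2's best replies: A→Y; B→Z; C→W; D→Z; E→Z.
Only (A, Y) has each player best-responding; Nash payoffs (14, 18).
Row's commitment gain: 17 − 14 = 3.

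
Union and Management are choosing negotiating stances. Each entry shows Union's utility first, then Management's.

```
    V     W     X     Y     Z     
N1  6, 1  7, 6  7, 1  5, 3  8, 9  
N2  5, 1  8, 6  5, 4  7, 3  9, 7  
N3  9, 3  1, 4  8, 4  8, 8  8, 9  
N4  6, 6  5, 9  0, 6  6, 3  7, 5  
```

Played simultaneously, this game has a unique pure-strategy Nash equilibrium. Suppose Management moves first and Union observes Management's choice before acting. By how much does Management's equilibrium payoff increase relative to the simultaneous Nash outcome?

Backward induction with Management moving first.
- V: BR = N3, leader payoff 3.
- W: BR = N2, leader payoff 6.
- X: BR = N3, leader payoff 4.
- Y: BR = N3, leader payoff 8.
- Z: BR = N2, leader payoff 7.
Maximizing over 3, 6, 4, 8, 7, Management chooses Y. Subgame-perfect outcome: (N3, Y) with payoffs (8, 8).
Under simultaneous play:
Union's best replies: V→N3; W→N2; X→N3; Y→N3; Z→N2.
Management's best replies: N1→Z; N2→Z; N3→Z; N4→W.
Only (N2, Z) has each player best-responding; Nash payoffs (9, 7).
Management's commitment gain: 8 − 7 = 1.

1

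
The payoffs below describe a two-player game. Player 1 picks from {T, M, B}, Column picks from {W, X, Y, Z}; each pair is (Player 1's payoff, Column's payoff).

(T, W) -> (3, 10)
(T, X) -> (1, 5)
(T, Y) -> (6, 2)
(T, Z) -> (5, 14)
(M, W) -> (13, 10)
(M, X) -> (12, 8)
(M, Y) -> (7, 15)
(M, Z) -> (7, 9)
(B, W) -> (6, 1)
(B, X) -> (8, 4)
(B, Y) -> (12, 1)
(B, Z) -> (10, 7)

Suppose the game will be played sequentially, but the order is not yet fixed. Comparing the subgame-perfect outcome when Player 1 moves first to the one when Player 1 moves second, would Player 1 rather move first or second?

second

If Player 1 leads: Column's best replies are T→Z, M→Y, B→Z; Player 1's induced payoffs 5, 7, 10; outcome (B, Z), payoffs (10, 7).
If Column leads: Player 1's best replies are W→M, X→M, Y→B, Z→B; Column's induced payoffs 10, 8, 1, 7; outcome (M, W), payoffs (13, 10).
Player 1 gets 10 moving first and 13 moving second, so Player 1 prefers to move second.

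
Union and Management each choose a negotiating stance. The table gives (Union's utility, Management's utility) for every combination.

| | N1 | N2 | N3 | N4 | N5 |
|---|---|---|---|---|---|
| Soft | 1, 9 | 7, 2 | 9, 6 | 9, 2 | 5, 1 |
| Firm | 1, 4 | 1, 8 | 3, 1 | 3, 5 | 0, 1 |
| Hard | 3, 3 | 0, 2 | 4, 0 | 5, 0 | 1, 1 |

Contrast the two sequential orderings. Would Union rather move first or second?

If Union leads: Management's best replies are Soft→N1, Firm→N2, Hard→N1; Union's induced payoffs 1, 1, 3; outcome (Hard, N1), payoffs (3, 3).
If Management leads: Union's best replies are N1→Hard, N2→Soft, N3→Soft, N4→Soft, N5→Soft; Management's induced payoffs 3, 2, 6, 2, 1; outcome (Soft, N3), payoffs (9, 6).
Union gets 3 moving first and 9 moving second, so Union prefers to move second.

second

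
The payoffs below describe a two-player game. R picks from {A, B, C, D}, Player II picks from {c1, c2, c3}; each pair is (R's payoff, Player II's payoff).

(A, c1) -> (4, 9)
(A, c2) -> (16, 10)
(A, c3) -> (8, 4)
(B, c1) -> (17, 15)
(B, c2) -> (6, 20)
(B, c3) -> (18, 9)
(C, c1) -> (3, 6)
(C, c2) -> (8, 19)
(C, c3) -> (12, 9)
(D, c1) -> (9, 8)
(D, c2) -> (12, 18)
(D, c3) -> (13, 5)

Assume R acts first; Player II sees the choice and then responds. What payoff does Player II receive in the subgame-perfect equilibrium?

10

Backward induction with R moving first.
- A: Player II compares 9, 10, 4 and picks c2; R would get 16.
- B: Player II compares 15, 20, 9 and picks c2; R would get 6.
- C: Player II compares 6, 19, 9 and picks c2; R would get 8.
- D: Player II compares 8, 18, 5 and picks c2; R would get 12.
R's induced payoffs are 16, 6, 8, 12, so R commits to A. Subgame-perfect outcome: (A, c2) with payoffs (16, 10).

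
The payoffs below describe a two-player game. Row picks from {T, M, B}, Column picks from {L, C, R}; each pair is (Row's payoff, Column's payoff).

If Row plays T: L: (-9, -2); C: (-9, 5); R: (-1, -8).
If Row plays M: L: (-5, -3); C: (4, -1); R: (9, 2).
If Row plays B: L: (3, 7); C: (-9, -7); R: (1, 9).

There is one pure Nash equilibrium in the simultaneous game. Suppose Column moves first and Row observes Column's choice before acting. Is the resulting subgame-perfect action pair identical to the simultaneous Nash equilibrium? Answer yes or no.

Solve by backward induction (Column leads).
- L: BR = B, leader payoff 7.
- C: BR = M, leader payoff -1.
- R: BR = M, leader payoff 2.
Maximizing over 7, -1, 2, Column chooses L. Subgame-perfect outcome: (B, L) with payoffs (3, 7).
Under simultaneous play:
Row's best replies: L→B; C→M; R→M.
Column's best replies: T→C; M→R; B→R.
The unique mutual best reply is (M, R), giving (9, 2).
Sequential outcome (B, L) differs from the Nash profile (M, R).

no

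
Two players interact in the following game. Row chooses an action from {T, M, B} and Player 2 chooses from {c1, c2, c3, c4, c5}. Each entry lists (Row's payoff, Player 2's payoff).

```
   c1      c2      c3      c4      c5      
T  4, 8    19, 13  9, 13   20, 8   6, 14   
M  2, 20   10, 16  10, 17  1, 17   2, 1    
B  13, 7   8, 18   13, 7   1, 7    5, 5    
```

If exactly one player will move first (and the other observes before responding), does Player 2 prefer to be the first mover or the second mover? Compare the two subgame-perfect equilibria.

If Row leads: Player 2's best replies are T→c5, M→c1, B→c2; Row's induced payoffs 6, 2, 8; outcome (B, c2), payoffs (8, 18).
If Player 2 leads: Row's best replies are c1→B, c2→T, c3→B, c4→T, c5→T; Player 2's induced payoffs 7, 13, 7, 8, 14; outcome (T, c5), payoffs (6, 14).
Player 2 gets 14 moving first and 18 moving second, so Player 2 prefers to move second.

second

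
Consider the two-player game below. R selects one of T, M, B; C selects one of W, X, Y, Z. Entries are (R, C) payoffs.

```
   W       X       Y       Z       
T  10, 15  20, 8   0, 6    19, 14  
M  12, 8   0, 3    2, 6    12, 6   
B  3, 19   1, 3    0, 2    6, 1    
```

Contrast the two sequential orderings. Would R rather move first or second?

second

If R leads: C's best replies are T→W, M→W, B→W; R's induced payoffs 10, 12, 3; outcome (M, W), payoffs (12, 8).
If C leads: R's best replies are W→M, X→T, Y→M, Z→T; C's induced payoffs 8, 8, 6, 14; outcome (T, Z), payoffs (19, 14).
R gets 12 moving first and 19 moving second, so R prefers to move second.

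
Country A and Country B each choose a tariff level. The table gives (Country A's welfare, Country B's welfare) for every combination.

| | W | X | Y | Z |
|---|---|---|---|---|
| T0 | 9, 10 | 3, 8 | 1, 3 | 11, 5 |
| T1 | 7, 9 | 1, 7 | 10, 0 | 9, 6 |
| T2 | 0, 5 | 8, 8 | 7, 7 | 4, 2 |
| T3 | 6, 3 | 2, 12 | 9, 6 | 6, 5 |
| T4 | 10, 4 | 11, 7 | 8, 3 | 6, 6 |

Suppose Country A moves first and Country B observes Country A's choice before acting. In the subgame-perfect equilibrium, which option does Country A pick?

Work backward from Country B's decision.
- T0 → Country B plays W (best of 10, 8, 3, 5); Country A gets 9.
- T1 → Country B plays W (best of 9, 7, 0, 6); Country A gets 7.
- T2 → Country B plays X (best of 5, 8, 7, 2); Country A gets 8.
- T3 → Country B plays X (best of 3, 12, 6, 5); Country A gets 2.
- T4 → Country B plays X (best of 4, 7, 3, 6); Country A gets 11.
Among 9, 7, 8, 2, 11, the best is 11 at T4. Subgame-perfect outcome: (T4, X) with payoffs (11, 7).

T4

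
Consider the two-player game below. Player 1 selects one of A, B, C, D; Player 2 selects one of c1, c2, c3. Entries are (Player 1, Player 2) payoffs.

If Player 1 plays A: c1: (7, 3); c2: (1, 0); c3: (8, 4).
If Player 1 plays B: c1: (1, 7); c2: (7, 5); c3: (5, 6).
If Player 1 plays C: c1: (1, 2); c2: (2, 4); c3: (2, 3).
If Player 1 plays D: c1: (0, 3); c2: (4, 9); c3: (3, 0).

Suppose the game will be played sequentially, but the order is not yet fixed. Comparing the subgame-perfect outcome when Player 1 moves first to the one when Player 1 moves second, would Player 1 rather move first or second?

If Player 1 leads: Player 2's best replies are A→c3, B→c1, C→c2, D→c2; Player 1's induced payoffs 8, 1, 2, 4; outcome (A, c3), payoffs (8, 4).
If Player 2 leads: Player 1's best replies are c1→A, c2→B, c3→A; Player 2's induced payoffs 3, 5, 4; outcome (B, c2), payoffs (7, 5).
Player 1 gets 8 moving first and 7 moving second, so Player 1 prefers to move first.

first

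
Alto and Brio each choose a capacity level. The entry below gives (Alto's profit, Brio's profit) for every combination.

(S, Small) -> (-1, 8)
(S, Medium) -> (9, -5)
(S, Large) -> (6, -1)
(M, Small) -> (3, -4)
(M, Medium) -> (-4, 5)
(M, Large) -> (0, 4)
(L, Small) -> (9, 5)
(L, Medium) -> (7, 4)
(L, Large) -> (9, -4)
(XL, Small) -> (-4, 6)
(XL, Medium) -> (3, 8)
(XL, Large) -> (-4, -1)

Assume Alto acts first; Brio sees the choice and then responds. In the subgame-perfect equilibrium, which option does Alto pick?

L

Backward induction with Alto moving first.
- S → Brio plays Small (best of 8, -5, -1); Alto gets -1.
- M → Brio plays Medium (best of -4, 5, 4); Alto gets -4.
- L → Brio plays Small (best of 5, 4, -4); Alto gets 9.
- XL → Brio plays Medium (best of 6, 8, -1); Alto gets 3.
Among -1, -4, 9, 3, the best is 9 at L. Subgame-perfect outcome: (L, Small) with payoffs (9, 5).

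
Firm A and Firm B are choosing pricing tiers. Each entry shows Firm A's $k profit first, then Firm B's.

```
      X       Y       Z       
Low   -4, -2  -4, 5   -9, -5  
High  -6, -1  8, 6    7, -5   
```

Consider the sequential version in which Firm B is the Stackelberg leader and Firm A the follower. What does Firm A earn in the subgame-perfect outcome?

8

Work backward from Firm A's decision.
- X: Firm A compares -4, -6 and picks Low; Firm B would get -2.
- Y: Firm A compares -4, 8 and picks High; Firm B would get 6.
- Z: Firm A compares -9, 7 and picks High; Firm B would get -5.
Among -2, 6, -5, the best is 6 at Y. Subgame-perfect outcome: (High, Y) with payoffs (8, 6).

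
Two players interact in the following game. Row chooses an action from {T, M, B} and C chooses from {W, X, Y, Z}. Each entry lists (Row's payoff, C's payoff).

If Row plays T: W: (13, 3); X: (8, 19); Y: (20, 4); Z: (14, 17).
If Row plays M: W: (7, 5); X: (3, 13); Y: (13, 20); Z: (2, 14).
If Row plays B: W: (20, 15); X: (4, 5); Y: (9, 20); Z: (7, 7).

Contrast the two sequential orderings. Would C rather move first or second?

second

If Row leads: C's best replies are T→X, M→Y, B→Y; Row's induced payoffs 8, 13, 9; outcome (M, Y), payoffs (13, 20).
If C leads: Row's best replies are W→B, X→T, Y→T, Z→T; C's induced payoffs 15, 19, 4, 17; outcome (T, X), payoffs (8, 19).
C gets 19 moving first and 20 moving second, so C prefers to move second.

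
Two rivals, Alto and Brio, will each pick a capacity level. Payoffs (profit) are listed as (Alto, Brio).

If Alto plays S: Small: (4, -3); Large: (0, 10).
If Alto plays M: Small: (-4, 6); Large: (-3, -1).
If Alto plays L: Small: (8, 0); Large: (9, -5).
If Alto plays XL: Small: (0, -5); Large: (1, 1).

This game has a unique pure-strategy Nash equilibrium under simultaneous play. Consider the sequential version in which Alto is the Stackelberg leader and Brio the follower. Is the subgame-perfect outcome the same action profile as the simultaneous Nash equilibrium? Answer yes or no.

yes

Work backward from Brio's decision.
- S → Brio plays Large (best of -3, 10); Alto gets 0.
- M → Brio plays Small (best of 6, -1); Alto gets -4.
- L → Brio plays Small (best of 0, -5); Alto gets 8.
- XL → Brio plays Large (best of -5, 1); Alto gets 1.
Maximizing over 0, -4, 8, 1, Alto chooses L. Subgame-perfect outcome: (L, Small) with payoffs (8, 0).
Now find the simultaneous Nash equilibrium.
Alto's best replies: Small→L; Large→L.
Brio's best replies: S→Large; M→Small; L→Small; XL→Large.
Only (L, Small) has each player best-responding; Nash payoffs (8, 0).
Sequential outcome (L, Small) coincides with the Nash profile (L, Small).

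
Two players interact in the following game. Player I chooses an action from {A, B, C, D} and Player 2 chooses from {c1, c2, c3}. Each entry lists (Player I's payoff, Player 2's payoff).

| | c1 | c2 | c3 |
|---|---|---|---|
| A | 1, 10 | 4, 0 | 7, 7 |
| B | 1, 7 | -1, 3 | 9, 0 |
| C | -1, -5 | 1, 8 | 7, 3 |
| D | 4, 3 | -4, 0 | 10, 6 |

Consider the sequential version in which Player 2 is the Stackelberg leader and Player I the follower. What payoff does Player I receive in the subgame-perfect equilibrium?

Player I best-responds to each possible Player 2 move:
- c1: BR = D, leader payoff 3.
- c2: BR = A, leader payoff 0.
- c3: BR = D, leader payoff 6.
Maximizing over 3, 0, 6, Player 2 chooses c3. Subgame-perfect outcome: (D, c3) with payoffs (10, 6).

10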